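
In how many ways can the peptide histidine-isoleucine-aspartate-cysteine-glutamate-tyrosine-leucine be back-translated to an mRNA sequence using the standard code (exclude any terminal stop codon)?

576

His: 2 codons.
Ile: 3 codons.
Asp: 2 codons.
Cys: 2 codons.
Glu: 2 codons.
Tyr: 2 codons.
Leu: 6 codons.
2 × 3 × 2 × 2 × 2 × 2 × 6 = 576.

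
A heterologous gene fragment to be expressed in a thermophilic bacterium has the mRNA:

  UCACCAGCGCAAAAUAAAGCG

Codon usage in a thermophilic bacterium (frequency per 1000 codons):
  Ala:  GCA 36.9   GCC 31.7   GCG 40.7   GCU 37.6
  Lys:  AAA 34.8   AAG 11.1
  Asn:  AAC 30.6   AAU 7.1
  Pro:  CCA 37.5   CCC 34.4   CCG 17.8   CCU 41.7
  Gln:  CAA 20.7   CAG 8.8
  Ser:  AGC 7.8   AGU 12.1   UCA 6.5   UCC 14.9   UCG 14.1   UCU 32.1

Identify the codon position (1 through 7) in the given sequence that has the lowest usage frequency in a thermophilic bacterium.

1

Codon 1 UCA (Ser): 6.5 per 1000.
Codon 2 CCA (Pro): 37.5 per 1000.
Codon 3 GCG (Ala): 40.7 per 1000.
Codon 4 CAA (Gln): 20.7 per 1000.
Codon 5 AAU (Asn): 7.1 per 1000.
Codon 6 AAA (Lys): 34.8 per 1000.
Codon 7 GCG (Ala): 40.7 per 1000.
Lowest frequency is 6.5 at codon 1.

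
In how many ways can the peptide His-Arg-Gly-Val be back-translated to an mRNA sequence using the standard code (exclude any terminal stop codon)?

192

His: 2 codons.
Arg: 6 codons.
Gly: 4 codons.
Val: 4 codons.
2 × 6 × 4 × 4 = 192.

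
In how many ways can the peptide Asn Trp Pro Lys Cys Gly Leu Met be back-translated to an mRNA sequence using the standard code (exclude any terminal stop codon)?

768

Asn: 2 codons.
Trp: 1 codon.
Pro: 4 codons.
Lys: 2 codons.
Cys: 2 codons.
Gly: 4 codons.
Leu: 6 codons.
Met: 1 codon.
2 × 1 × 4 × 2 × 2 × 4 × 6 × 1 = 768.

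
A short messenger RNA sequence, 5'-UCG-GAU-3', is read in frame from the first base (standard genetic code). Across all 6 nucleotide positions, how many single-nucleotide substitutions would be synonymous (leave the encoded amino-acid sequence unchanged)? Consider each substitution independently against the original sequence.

Codon 1 (UCG, Ser): 3 synonymous substitutions.
Codon 2 (GAU, Asp): 1 synonymous substitution.
Total: 3 + 1 = 4.

4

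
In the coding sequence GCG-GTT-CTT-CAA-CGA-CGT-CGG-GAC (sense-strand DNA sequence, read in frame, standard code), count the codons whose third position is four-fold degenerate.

Codon 1 GCG (Ala): third position 4-fold.
Codon 2 GTT (Val): third position 4-fold.
Codon 3 CTT (Leu): third position 4-fold.
Codon 4 CAA (Gln): third position 2-fold.
Codon 5 CGA (Arg): third position 4-fold.
Codon 6 CGT (Arg): third position 4-fold.
Codon 7 CGG (Arg): third position 4-fold.
Codon 8 GAC (Asp): third position 2-fold.
Four-fold degenerate third positions: 6.

6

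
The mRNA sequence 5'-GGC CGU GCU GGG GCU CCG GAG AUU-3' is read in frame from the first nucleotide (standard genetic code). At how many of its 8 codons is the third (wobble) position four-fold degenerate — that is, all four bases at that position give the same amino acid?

Codon 1 GGC (Gly): third position 4-fold.
Codon 2 CGU (Arg): third position 4-fold.
Codon 3 GCU (Ala): third position 4-fold.
Codon 4 GGG (Gly): third position 4-fold.
Codon 5 GCU (Ala): third position 4-fold.
Codon 6 CCG (Pro): third position 4-fold.
Codon 7 GAG (Glu): third position 2-fold.
Codon 8 AUU (Ile): third position 3-fold.
Four-fold degenerate third positions: 6.

6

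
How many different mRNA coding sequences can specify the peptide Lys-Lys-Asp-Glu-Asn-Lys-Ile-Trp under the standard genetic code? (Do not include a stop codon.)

Lys: 2 codons.
Lys: 2 codons.
Asp: 2 codons.
Glu: 2 codons.
Asn: 2 codons.
Lys: 2 codons.
Ile: 3 codons.
Trp: 1 codon.
2 × 2 × 2 × 2 × 2 × 2 × 3 × 1 = 192.

192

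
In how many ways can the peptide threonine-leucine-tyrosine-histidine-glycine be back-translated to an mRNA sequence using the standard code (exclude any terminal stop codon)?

Thr: 4 codons.
Leu: 6 codons.
Tyr: 2 codons.
His: 2 codons.
Gly: 4 codons.
4 × 6 × 2 × 2 × 4 = 384.

384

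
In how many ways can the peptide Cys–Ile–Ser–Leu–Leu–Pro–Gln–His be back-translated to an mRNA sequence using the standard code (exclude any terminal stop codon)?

20736

Cys: 2 codons.
Ile: 3 codons.
Ser: 6 codons.
Leu: 6 codons.
Leu: 6 codons.
Pro: 4 codons.
Gln: 2 codons.
His: 2 codons.
2 × 3 × 6 × 6 × 6 × 4 × 2 × 2 = 20736.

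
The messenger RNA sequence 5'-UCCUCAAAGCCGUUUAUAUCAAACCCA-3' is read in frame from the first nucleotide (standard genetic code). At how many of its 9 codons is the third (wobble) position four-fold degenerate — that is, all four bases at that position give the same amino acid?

Codon 1 UCC (Ser): third position 4-fold.
Codon 2 UCA (Ser): third position 4-fold.
Codon 3 AAG (Lys): third position 2-fold.
Codon 4 CCG (Pro): third position 4-fold.
Codon 5 UUU (Phe): third position 2-fold.
Codon 6 AUA (Ile): third position 3-fold.
Codon 7 UCA (Ser): third position 4-fold.
Codon 8 AAC (Asn): third position 2-fold.
Codon 9 CCA (Pro): third position 4-fold.
Four-fold degenerate third positions: 5.

5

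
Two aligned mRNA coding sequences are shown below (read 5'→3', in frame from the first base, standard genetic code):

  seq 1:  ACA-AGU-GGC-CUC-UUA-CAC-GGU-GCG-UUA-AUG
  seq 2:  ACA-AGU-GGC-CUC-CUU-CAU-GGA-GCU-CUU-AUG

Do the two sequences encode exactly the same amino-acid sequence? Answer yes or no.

yes

Codon 1: ACA Thr / ACA Thr — identical.
Codon 2: AGU Ser / AGU Ser — identical.
Codon 3: GGC Gly / GGC Gly — identical.
Codon 4: CUC Leu / CUC Leu — identical.
Codon 5: UUA Leu / CUU Leu — synonymous.
Codon 6: CAC His / CAU His — synonymous.
Codon 7: GGU Gly / GGA Gly — synonymous.
Codon 8: GCG Ala / GCU Ala — synonymous.
Codon 9: UUA Leu / CUU Leu — synonymous.
Codon 10: AUG Met / AUG Met — identical.
Nonsynonymous differences: 0 → same protein.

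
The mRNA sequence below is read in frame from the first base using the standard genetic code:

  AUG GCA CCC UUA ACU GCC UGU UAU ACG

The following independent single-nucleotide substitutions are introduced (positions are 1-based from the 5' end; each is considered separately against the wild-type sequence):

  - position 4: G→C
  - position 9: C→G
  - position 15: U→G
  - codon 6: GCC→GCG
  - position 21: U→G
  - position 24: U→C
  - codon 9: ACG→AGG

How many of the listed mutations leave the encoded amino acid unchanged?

Codon 2: GCA (Ala) → CCA (Pro) — missense.
Codon 3: CCC (Pro) → CCG (Pro) — synonymous.
Codon 5: ACU (Thr) → ACG (Thr) — synonymous.
Codon 6: GCC (Ala) → GCG (Ala) — synonymous.
Codon 7: UGU (Cys) → UGG (Trp) — missense.
Codon 8: UAU (Tyr) → UAC (Tyr) — synonymous.
Codon 9: ACG (Thr) → AGG (Arg) — missense.
Synonymous: 4 of 7.

4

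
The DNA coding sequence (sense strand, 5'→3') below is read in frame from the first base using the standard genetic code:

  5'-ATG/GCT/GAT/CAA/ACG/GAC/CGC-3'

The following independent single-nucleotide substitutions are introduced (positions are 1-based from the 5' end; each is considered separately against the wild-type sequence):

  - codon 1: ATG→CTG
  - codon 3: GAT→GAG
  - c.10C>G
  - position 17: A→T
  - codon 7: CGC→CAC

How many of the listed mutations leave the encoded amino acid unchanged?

0

Codon 1: ATG (Met) → CTG (Leu) — missense.
Codon 3: GAT (Asp) → GAG (Glu) — missense.
Codon 4: CAA (Gln) → GAA (Glu) — missense.
Codon 6: GAC (Asp) → GTC (Val) — missense.
Codon 7: CGC (Arg) → CAC (His) — missense.
Synonymous: 0 of 5.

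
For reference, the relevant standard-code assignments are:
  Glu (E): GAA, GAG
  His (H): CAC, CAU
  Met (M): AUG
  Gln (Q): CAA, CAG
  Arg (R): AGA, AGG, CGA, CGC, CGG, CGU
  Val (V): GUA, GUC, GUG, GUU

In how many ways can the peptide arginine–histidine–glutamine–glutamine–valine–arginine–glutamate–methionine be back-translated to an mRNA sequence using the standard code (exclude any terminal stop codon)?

Arg: 6 codons.
His: 2 codons.
Gln: 2 codons.
Gln: 2 codons.
Val: 4 codons.
Arg: 6 codons.
Glu: 2 codons.
Met: 1 codon.
6 × 2 × 2 × 2 × 4 × 6 × 2 × 1 = 2304.

2304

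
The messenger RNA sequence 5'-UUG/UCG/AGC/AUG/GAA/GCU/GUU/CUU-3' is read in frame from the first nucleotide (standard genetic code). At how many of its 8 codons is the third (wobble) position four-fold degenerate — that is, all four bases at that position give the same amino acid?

4

Codon 1 UUG (Leu): third position 2-fold.
Codon 2 UCG (Ser): third position 4-fold.
Codon 3 AGC (Ser): third position 2-fold.
Codon 4 AUG (Met): third position 1-fold.
Codon 5 GAA (Glu): third position 2-fold.
Codon 6 GCU (Ala): third position 4-fold.
Codon 7 GUU (Val): third position 4-fold.
Codon 8 CUU (Leu): third position 4-fold.
Four-fold degenerate third positions: 4.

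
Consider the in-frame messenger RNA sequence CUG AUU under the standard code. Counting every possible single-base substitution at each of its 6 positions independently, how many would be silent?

Codon 1 (CUG, Leu): 4 synonymous substitutions.
Codon 2 (AUU, Ile): 2 synonymous substitutions.
Total: 4 + 2 = 6.

6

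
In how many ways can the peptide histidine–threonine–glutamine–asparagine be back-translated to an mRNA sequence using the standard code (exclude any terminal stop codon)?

His: 2 codons.
Thr: 4 codons.
Gln: 2 codons.
Asn: 2 codons.
2 × 4 × 2 × 2 = 32.

32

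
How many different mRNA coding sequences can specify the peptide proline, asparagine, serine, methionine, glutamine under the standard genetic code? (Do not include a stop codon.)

96

Pro: 4 codons.
Asn: 2 codons.
Ser: 6 codons.
Met: 1 codon.
Gln: 2 codons.
4 × 2 × 6 × 1 × 2 = 96.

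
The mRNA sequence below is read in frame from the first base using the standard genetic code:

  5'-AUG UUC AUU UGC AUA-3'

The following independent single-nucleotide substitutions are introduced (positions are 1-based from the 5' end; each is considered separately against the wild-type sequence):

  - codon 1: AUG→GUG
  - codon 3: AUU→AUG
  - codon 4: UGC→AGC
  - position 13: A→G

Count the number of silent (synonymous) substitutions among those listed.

Codon 1: AUG (Met) → GUG (Val) — missense.
Codon 3: AUU (Ile) → AUG (Met) — missense.
Codon 4: UGC (Cys) → AGC (Ser) — missense.
Codon 5: AUA (Ile) → GUA (Val) — missense.
Synonymous: 0 of 4.

0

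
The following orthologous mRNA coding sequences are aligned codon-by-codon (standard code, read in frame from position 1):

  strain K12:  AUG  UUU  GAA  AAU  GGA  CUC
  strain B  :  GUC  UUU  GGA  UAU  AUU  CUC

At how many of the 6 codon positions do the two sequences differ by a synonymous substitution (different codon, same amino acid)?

Codon 1: AUG Met / GUC Val — nonsynonymous.
Codon 2: UUU Phe / UUU Phe — identical.
Codon 3: GAA Glu / GGA Gly — nonsynonymous.
Codon 4: AAU Asn / UAU Tyr — nonsynonymous.
Codon 5: GGA Gly / AUU Ile — nonsynonymous.
Codon 6: CUC Leu / CUC Leu — identical.
Synonymous differences: 0.

0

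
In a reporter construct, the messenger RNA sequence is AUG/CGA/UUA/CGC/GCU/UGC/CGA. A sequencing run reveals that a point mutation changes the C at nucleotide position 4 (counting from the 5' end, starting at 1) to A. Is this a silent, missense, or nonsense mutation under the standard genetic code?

silent

Position 4 falls in codon 2: CGA → Arg.
After the substitution the codon is AGA → Arg.
Both encode Arg, so the change is synonymous.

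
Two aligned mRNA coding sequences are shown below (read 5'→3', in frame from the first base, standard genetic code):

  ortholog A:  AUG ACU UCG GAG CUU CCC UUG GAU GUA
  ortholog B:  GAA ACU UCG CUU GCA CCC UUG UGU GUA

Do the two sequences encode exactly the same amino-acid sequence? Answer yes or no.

Codon 1: AUG Met / GAA Glu — nonsynonymous.
Codon 2: ACU Thr / ACU Thr — identical.
Codon 3: UCG Ser / UCG Ser — identical.
Codon 4: GAG Glu / CUU Leu — nonsynonymous.
Codon 5: CUU Leu / GCA Ala — nonsynonymous.
Codon 6: CCC Pro / CCC Pro — identical.
Codon 7: UUG Leu / UUG Leu — identical.
Codon 8: GAU Asp / UGU Cys — nonsynonymous.
Codon 9: GUA Val / GUA Val — identical.
Nonsynonymous differences: 4 → different protein.

no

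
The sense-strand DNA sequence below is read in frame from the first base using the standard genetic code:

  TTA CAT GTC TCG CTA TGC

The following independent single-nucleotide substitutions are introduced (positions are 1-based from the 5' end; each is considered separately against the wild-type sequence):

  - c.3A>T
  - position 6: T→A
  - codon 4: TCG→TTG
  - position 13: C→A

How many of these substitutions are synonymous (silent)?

Codon 1: TTA (Leu) → TTT (Phe) — missense.
Codon 2: CAT (His) → CAA (Gln) — missense.
Codon 4: TCG (Ser) → TTG (Leu) — missense.
Codon 5: CTA (Leu) → ATA (Ile) — missense.
Synonymous: 0 of 4.

0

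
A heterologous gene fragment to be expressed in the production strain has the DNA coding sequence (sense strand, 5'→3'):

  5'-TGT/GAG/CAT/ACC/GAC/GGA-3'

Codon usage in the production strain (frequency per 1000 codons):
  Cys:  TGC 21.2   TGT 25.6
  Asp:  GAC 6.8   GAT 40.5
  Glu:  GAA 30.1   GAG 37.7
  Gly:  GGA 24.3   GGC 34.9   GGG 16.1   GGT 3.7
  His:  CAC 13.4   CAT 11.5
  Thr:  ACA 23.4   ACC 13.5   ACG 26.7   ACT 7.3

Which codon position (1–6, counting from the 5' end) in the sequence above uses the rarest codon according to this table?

Codon 1 TGT (Cys): 25.6 per 1000.
Codon 2 GAG (Glu): 37.7 per 1000.
Codon 3 CAT (His): 11.5 per 1000.
Codon 4 ACC (Thr): 13.5 per 1000.
Codon 5 GAC (Asp): 6.8 per 1000.
Codon 6 GGA (Gly): 24.3 per 1000.
Lowest frequency is 6.8 at codon 5.

5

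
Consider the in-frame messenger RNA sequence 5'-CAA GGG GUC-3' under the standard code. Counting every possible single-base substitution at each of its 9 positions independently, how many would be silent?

Codon 1 (CAA, Gln): 1 synonymous substitution.
Codon 2 (GGG, Gly): 3 synonymous substitutions.
Codon 3 (GUC, Val): 3 synonymous substitutions.
Total: 1 + 3 + 3 = 7.

7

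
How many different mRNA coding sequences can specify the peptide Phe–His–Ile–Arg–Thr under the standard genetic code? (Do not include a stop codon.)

Phe: 2 codons.
His: 2 codons.
Ile: 3 codons.
Arg: 6 codons.
Thr: 4 codons.
2 × 2 × 3 × 6 × 4 = 288.

288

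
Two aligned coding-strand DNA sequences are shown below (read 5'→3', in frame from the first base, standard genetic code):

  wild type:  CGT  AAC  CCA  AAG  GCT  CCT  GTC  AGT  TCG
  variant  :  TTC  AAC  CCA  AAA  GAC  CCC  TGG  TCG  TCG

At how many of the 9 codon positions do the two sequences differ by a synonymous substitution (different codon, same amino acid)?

Codon 1: CGT Arg / TTC Phe — nonsynonymous.
Codon 2: AAC Asn / AAC Asn — identical.
Codon 3: CCA Pro / CCA Pro — identical.
Codon 4: AAG Lys / AAA Lys — synonymous.
Codon 5: GCT Ala / GAC Asp — nonsynonymous.
Codon 6: CCT Pro / CCC Pro — synonymous.
Codon 7: GTC Val / TGG Trp — nonsynonymous.
Codon 8: AGT Ser / TCG Ser — synonymous.
Codon 9: TCG Ser / TCG Ser — identical.
Synonymous differences: 3.

3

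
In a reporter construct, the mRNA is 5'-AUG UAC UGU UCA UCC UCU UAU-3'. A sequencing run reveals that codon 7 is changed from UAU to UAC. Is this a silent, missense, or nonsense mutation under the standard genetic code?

Position 21 falls in codon 7: UAU → Tyr.
After the substitution the codon is UAC → Tyr.
Both encode Tyr, so the change is synonymous.

silent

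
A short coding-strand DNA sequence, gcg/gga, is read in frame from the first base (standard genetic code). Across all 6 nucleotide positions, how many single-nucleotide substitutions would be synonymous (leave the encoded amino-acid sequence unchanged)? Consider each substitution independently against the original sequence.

6

Codon 1 (GCG, Ala): 3 synonymous substitutions.
Codon 2 (GGA, Gly): 3 synonymous substitutions.
Total: 3 + 3 = 6.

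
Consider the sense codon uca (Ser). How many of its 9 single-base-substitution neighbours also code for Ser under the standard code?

3

Position 1: none → 0 synonymous.
Position 2: none → 0 synonymous.
Position 3: UCU, UCC, UCG → 3 synonymous.
Total: 0 + 0 + 3 = 3.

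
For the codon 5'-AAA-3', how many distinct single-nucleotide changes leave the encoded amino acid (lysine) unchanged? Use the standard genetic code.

Position 1: none → 0 synonymous.
Position 2: none → 0 synonymous.
Position 3: AAG → 1 synonymous.
Total: 0 + 0 + 1 = 1.

1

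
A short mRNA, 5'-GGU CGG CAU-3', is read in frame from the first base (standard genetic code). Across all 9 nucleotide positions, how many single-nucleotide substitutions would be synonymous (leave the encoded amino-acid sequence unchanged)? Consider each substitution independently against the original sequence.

Codon 1 (GGU, Gly): 3 synonymous substitutions.
Codon 2 (CGG, Arg): 4 synonymous substitutions.
Codon 3 (CAU, His): 1 synonymous substitution.
Total: 3 + 4 + 1 = 8.

8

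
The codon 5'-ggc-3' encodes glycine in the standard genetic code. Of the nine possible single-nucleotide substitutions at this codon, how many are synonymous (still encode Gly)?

3

Position 1: none → 0 synonymous.
Position 2: none → 0 synonymous.
Position 3: GGU, GGA, GGG → 3 synonymous.
Total: 0 + 0 + 3 = 3.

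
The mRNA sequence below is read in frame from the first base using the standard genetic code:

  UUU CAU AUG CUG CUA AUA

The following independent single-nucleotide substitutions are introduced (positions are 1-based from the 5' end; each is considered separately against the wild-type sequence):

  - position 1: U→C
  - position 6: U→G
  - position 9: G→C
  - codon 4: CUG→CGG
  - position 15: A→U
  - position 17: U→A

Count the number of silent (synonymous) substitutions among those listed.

1

Codon 1: UUU (Phe) → CUU (Leu) — missense.
Codon 2: CAU (His) → CAG (Gln) — missense.
Codon 3: AUG (Met) → AUC (Ile) — missense.
Codon 4: CUG (Leu) → CGG (Arg) — missense.
Codon 5: CUA (Leu) → CUU (Leu) — synonymous.
Codon 6: AUA (Ile) → AAA (Lys) — missense.
Synonymous: 1 of 6.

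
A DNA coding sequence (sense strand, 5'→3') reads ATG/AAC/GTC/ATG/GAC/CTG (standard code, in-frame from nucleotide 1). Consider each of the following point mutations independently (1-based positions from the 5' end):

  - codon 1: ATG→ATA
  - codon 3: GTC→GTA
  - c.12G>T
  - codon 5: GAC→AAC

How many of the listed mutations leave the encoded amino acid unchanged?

Codon 1: ATG (Met) → ATA (Ile) — missense.
Codon 3: GTC (Val) → GTA (Val) — synonymous.
Codon 4: ATG (Met) → ATT (Ile) — missense.
Codon 5: GAC (Asp) → AAC (Asn) — missense.
Synonymous: 1 of 4.

1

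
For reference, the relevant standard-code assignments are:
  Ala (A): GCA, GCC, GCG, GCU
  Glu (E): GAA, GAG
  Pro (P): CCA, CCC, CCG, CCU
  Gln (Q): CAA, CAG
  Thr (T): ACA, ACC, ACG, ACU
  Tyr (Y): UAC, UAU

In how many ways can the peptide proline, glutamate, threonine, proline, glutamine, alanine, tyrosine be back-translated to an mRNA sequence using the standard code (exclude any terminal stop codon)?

2048

Pro: 4 codons.
Glu: 2 codons.
Thr: 4 codons.
Pro: 4 codons.
Gln: 2 codons.
Ala: 4 codons.
Tyr: 2 codons.
4 × 2 × 4 × 4 × 2 × 4 × 2 = 2048.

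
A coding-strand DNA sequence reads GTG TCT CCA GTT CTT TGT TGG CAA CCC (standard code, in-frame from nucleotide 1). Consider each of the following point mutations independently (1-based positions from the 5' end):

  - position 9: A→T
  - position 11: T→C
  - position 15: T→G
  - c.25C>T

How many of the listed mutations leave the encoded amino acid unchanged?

Codon 3: CCA (Pro) → CCT (Pro) — synonymous.
Codon 4: GTT (Val) → GCT (Ala) — missense.
Codon 5: CTT (Leu) → CTG (Leu) — synonymous.
Codon 9: CCC (Pro) → TCC (Ser) — missense.
Synonymous: 2 of 4.

2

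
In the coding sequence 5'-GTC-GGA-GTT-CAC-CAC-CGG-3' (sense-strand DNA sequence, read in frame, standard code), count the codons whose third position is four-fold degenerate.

4

Codon 1 GTC (Val): third position 4-fold.
Codon 2 GGA (Gly): third position 4-fold.
Codon 3 GTT (Val): third position 4-fold.
Codon 4 CAC (His): third position 2-fold.
Codon 5 CAC (His): third position 2-fold.
Codon 6 CGG (Arg): third position 4-fold.
Four-fold degenerate third positions: 4.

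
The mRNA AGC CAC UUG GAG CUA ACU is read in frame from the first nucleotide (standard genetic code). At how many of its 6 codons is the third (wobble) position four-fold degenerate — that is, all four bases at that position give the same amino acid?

Codon 1 AGC (Ser): third position 2-fold.
Codon 2 CAC (His): third position 2-fold.
Codon 3 UUG (Leu): third position 2-fold.
Codon 4 GAG (Glu): third position 2-fold.
Codon 5 CUA (Leu): third position 4-fold.
Codon 6 ACU (Thr): third position 4-fold.
Four-fold degenerate third positions: 2.

2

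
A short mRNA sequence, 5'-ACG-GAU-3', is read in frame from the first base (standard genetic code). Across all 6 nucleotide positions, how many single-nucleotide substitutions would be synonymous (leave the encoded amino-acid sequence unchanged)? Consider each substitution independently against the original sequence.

Codon 1 (ACG, Thr): 3 synonymous substitutions.
Codon 2 (GAU, Asp): 1 synonymous substitution.
Total: 3 + 1 = 4.

4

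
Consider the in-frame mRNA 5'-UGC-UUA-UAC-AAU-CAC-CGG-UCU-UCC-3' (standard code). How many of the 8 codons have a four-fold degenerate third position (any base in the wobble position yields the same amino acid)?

Codon 1 UGC (Cys): third position 2-fold.
Codon 2 UUA (Leu): third position 2-fold.
Codon 3 UAC (Tyr): third position 2-fold.
Codon 4 AAU (Asn): third position 2-fold.
Codon 5 CAC (His): third position 2-fold.
Codon 6 CGG (Arg): third position 4-fold.
Codon 7 UCU (Ser): third position 4-fold.
Codon 8 UCC (Ser): third position 4-fold.
Four-fold degenerate third positions: 3.

3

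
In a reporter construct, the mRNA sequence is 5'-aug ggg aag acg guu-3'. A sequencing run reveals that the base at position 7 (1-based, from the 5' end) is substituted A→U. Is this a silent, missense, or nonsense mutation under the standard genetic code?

Position 7 falls in codon 3: AAG → Lys.
After the substitution the codon is UAG → Stop.
The new codon is a stop codon, so this is a nonsense mutation.

nonsense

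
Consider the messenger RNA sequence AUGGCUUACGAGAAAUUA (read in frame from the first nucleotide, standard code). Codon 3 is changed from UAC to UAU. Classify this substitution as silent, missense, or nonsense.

silent

Position 9 falls in codon 3: UAC → Tyr.
After the substitution the codon is UAU → Tyr.
Both encode Tyr, so the change is synonymous.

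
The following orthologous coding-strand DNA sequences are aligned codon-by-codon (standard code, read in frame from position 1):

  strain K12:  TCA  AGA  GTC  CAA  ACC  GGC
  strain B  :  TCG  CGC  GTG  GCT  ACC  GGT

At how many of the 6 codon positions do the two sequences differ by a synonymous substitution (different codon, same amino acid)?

4

Codon 1: TCA Ser / TCG Ser — synonymous.
Codon 2: AGA Arg / CGC Arg — synonymous.
Codon 3: GTC Val / GTG Val — synonymous.
Codon 4: CAA Gln / GCT Ala — nonsynonymous.
Codon 5: ACC Thr / ACC Thr — identical.
Codon 6: GGC Gly / GGT Gly — synonymous.
Synonymous differences: 4.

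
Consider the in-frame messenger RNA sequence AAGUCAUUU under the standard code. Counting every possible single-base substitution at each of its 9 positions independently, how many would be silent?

5

Codon 1 (AAG, Lys): 1 synonymous substitution.
Codon 2 (UCA, Ser): 3 synonymous substitutions.
Codon 3 (UUU, Phe): 1 synonymous substitution.
Total: 1 + 3 + 1 = 5.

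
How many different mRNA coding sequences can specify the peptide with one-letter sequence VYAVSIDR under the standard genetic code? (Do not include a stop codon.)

Val: 4 codons.
Tyr: 2 codons.
Ala: 4 codons.
Val: 4 codons.
Ser: 6 codons.
Ile: 3 codons.
Asp: 2 codons.
Arg: 6 codons.
4 × 2 × 4 × 4 × 6 × 3 × 2 × 6 = 27648.

27648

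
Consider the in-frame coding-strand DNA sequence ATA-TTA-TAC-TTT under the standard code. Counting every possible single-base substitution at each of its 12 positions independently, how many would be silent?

Codon 1 (ATA, Ile): 2 synonymous substitutions.
Codon 2 (TTA, Leu): 2 synonymous substitutions.
Codon 3 (TAC, Tyr): 1 synonymous substitution.
Codon 4 (TTT, Phe): 1 synonymous substitution.
Total: 2 + 2 + 1 + 1 = 6.

6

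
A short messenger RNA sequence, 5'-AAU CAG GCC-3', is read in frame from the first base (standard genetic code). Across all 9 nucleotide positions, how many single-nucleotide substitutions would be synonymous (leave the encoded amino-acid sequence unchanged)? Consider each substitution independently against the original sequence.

Codon 1 (AAU, Asn): 1 synonymous substitution.
Codon 2 (CAG, Gln): 1 synonymous substitution.
Codon 3 (GCC, Ala): 3 synonymous substitutions.
Total: 1 + 1 + 3 = 5.

5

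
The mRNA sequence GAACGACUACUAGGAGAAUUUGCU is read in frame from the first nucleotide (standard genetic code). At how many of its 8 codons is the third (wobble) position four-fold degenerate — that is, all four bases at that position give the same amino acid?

5

Codon 1 GAA (Glu): third position 2-fold.
Codon 2 CGA (Arg): third position 4-fold.
Codon 3 CUA (Leu): third position 4-fold.
Codon 4 CUA (Leu): third position 4-fold.
Codon 5 GGA (Gly): third position 4-fold.
Codon 6 GAA (Glu): third position 2-fold.
Codon 7 UUU (Phe): third position 2-fold.
Codon 8 GCU (Ala): third position 4-fold.
Four-fold degenerate third positions: 5.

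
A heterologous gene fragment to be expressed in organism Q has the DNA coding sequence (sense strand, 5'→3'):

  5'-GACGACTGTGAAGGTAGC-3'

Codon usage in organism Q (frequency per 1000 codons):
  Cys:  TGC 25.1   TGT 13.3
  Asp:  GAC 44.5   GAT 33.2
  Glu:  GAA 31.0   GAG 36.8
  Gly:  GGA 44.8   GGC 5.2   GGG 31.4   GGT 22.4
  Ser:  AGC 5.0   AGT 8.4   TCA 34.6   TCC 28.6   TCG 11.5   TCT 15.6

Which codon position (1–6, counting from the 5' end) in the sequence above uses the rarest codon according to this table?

6

Codon 1 GAC (Asp): 44.5 per 1000.
Codon 2 GAC (Asp): 44.5 per 1000.
Codon 3 TGT (Cys): 13.3 per 1000.
Codon 4 GAA (Glu): 31.0 per 1000.
Codon 5 GGT (Gly): 22.4 per 1000.
Codon 6 AGC (Ser): 5.0 per 1000.
Lowest frequency is 5.0 at codon 6.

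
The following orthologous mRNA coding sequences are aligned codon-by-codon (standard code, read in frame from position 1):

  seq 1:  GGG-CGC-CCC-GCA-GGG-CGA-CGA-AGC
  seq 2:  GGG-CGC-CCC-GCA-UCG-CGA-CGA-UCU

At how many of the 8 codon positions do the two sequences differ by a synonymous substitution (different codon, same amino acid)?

Codon 1: GGG Gly / GGG Gly — identical.
Codon 2: CGC Arg / CGC Arg — identical.
Codon 3: CCC Pro / CCC Pro — identical.
Codon 4: GCA Ala / GCA Ala — identical.
Codon 5: GGG Gly / UCG Ser — nonsynonymous.
Codon 6: CGA Arg / CGA Arg — identical.
Codon 7: CGA Arg / CGA Arg — identical.
Codon 8: AGC Ser / UCU Ser — synonymous.
Synonymous differences: 1.

1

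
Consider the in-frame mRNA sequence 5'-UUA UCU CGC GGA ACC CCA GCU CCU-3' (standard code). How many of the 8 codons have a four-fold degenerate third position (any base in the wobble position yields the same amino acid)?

7

Codon 1 UUA (Leu): third position 2-fold.
Codon 2 UCU (Ser): third position 4-fold.
Codon 3 CGC (Arg): third position 4-fold.
Codon 4 GGA (Gly): third position 4-fold.
Codon 5 ACC (Thr): third position 4-fold.
Codon 6 CCA (Pro): third position 4-fold.
Codon 7 GCU (Ala): third position 4-fold.
Codon 8 CCU (Pro): third position 4-fold.
Four-fold degenerate third positions: 7.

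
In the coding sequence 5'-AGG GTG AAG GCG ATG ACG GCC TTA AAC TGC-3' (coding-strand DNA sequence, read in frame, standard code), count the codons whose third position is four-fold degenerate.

Codon 1 AGG (Arg): third position 2-fold.
Codon 2 GTG (Val): third position 4-fold.
Codon 3 AAG (Lys): third position 2-fold.
Codon 4 GCG (Ala): third position 4-fold.
Codon 5 ATG (Met): third position 1-fold.
Codon 6 ACG (Thr): third position 4-fold.
Codon 7 GCC (Ala): third position 4-fold.
Codon 8 TTA (Leu): third position 2-fold.
Codon 9 AAC (Asn): third position 2-fold.
Codon 10 TGC (Cys): third position 2-fold.
Four-fold degenerate third positions: 4.

4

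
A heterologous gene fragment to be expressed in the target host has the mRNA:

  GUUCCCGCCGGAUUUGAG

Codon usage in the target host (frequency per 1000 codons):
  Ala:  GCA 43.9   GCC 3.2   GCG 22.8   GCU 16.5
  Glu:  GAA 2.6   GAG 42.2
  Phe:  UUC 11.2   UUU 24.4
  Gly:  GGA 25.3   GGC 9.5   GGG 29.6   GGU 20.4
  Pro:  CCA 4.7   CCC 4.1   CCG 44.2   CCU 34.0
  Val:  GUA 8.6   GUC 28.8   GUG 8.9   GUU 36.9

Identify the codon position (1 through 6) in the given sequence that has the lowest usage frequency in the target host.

Codon 1 GUU (Val): 36.9 per 1000.
Codon 2 CCC (Pro): 4.1 per 1000.
Codon 3 GCC (Ala): 3.2 per 1000.
Codon 4 GGA (Gly): 25.3 per 1000.
Codon 5 UUU (Phe): 24.4 per 1000.
Codon 6 GAG (Glu): 42.2 per 1000.
Lowest frequency is 3.2 at codon 3.

3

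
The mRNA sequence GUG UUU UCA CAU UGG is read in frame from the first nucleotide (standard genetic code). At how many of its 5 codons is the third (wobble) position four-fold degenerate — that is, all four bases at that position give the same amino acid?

2

Codon 1 GUG (Val): third position 4-fold.
Codon 2 UUU (Phe): third position 2-fold.
Codon 3 UCA (Ser): third position 4-fold.
Codon 4 CAU (His): third position 2-fold.
Codon 5 UGG (Trp): third position 1-fold.
Four-fold degenerate third positions: 2.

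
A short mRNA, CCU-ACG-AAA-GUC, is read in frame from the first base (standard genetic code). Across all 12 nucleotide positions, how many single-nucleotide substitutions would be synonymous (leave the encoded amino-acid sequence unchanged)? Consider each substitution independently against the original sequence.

Codon 1 (CCU, Pro): 3 synonymous substitutions.
Codon 2 (ACG, Thr): 3 synonymous substitutions.
Codon 3 (AAA, Lys): 1 synonymous substitution.
Codon 4 (GUC, Val): 3 synonymous substitutions.
Total: 3 + 3 + 1 + 3 = 10.

10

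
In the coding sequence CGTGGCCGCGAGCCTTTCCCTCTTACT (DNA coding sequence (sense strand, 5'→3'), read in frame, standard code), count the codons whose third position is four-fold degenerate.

7

Codon 1 CGT (Arg): third position 4-fold.
Codon 2 GGC (Gly): third position 4-fold.
Codon 3 CGC (Arg): third position 4-fold.
Codon 4 GAG (Glu): third position 2-fold.
Codon 5 CCT (Pro): third position 4-fold.
Codon 6 TTC (Phe): third position 2-fold.
Codon 7 CCT (Pro): third position 4-fold.
Codon 8 CTT (Leu): third position 4-fold.
Codon 9 ACT (Thr): third position 4-fold.
Four-fold degenerate third positions: 7.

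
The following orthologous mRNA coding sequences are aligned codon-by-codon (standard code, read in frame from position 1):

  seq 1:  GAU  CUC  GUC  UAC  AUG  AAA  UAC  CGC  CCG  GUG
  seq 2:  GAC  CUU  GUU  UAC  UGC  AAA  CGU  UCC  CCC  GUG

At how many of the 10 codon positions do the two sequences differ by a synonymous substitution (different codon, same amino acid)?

Codon 1: GAU Asp / GAC Asp — synonymous.
Codon 2: CUC Leu / CUU Leu — synonymous.
Codon 3: GUC Val / GUU Val — synonymous.
Codon 4: UAC Tyr / UAC Tyr — identical.
Codon 5: AUG Met / UGC Cys — nonsynonymous.
Codon 6: AAA Lys / AAA Lys — identical.
Codon 7: UAC Tyr / CGU Arg — nonsynonymous.
Codon 8: CGC Arg / UCC Ser — nonsynonymous.
Codon 9: CCG Pro / CCC Pro — synonymous.
Codon 10: GUG Val / GUG Val — identical.
Synonymous differences: 4.

4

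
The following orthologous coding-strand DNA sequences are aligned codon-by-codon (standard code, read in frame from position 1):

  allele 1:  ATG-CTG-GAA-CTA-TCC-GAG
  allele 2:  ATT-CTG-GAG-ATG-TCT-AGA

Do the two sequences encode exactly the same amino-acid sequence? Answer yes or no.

Codon 1: ATG Met / ATT Ile — nonsynonymous.
Codon 2: CTG Leu / CTG Leu — identical.
Codon 3: GAA Glu / GAG Glu — synonymous.
Codon 4: CTA Leu / ATG Met — nonsynonymous.
Codon 5: TCC Ser / TCT Ser — synonymous.
Codon 6: GAG Glu / AGA Arg — nonsynonymous.
Nonsynonymous differences: 3 → different protein.

no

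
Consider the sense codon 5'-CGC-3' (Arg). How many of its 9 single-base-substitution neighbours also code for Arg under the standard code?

Position 1: none → 0 synonymous.
Position 2: none → 0 synonymous.
Position 3: CGT, CGA, CGG → 3 synonymous.
Total: 0 + 0 + 3 = 3.

3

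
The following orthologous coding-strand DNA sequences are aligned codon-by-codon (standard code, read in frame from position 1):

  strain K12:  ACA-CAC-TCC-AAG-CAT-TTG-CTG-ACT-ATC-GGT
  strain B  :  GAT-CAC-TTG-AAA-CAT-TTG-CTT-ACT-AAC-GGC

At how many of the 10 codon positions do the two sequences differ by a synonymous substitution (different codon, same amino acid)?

3

Codon 1: ACA Thr / GAT Asp — nonsynonymous.
Codon 2: CAC His / CAC His — identical.
Codon 3: TCC Ser / TTG Leu — nonsynonymous.
Codon 4: AAG Lys / AAA Lys — synonymous.
Codon 5: CAT His / CAT His — identical.
Codon 6: TTG Leu / TTG Leu — identical.
Codon 7: CTG Leu / CTT Leu — synonymous.
Codon 8: ACT Thr / ACT Thr — identical.
Codon 9: ATC Ile / AAC Asn — nonsynonymous.
Codon 10: GGT Gly / GGC Gly — synonymous.
Synonymous differences: 3.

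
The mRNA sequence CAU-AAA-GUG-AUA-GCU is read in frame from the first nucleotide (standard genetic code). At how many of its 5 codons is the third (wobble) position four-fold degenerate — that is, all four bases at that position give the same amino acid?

Codon 1 CAU (His): third position 2-fold.
Codon 2 AAA (Lys): third position 2-fold.
Codon 3 GUG (Val): third position 4-fold.
Codon 4 AUA (Ile): third position 3-fold.
Codon 5 GCU (Ala): third position 4-fold.
Four-fold degenerate third positions: 2.

2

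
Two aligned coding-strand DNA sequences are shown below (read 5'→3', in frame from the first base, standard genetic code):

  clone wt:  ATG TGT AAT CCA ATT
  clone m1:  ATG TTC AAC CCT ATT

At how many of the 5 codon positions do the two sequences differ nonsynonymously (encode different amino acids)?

1

Codon 1: ATG Met / ATG Met — identical.
Codon 2: TGT Cys / TTC Phe — nonsynonymous.
Codon 3: AAT Asn / AAC Asn — synonymous.
Codon 4: CCA Pro / CCT Pro — synonymous.
Codon 5: ATT Ile / ATT Ile — identical.
Nonsynonymous differences: 1.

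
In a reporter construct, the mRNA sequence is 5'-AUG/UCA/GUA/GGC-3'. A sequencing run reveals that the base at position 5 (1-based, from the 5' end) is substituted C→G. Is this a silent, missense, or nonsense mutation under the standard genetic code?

Position 5 falls in codon 2: UCA → Ser.
After the substitution the codon is UGA → Stop.
The new codon is a stop codon, so this is a nonsense mutation.

nonsense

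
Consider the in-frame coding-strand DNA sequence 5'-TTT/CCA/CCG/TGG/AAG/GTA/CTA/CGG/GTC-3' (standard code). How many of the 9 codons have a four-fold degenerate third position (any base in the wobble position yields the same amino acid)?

Codon 1 TTT (Phe): third position 2-fold.
Codon 2 CCA (Pro): third position 4-fold.
Codon 3 CCG (Pro): third position 4-fold.
Codon 4 TGG (Trp): third position 1-fold.
Codon 5 AAG (Lys): third position 2-fold.
Codon 6 GTA (Val): third position 4-fold.
Codon 7 CTA (Leu): third position 4-fold.
Codon 8 CGG (Arg): third position 4-fold.
Codon 9 GTC (Val): third position 4-fold.
Four-fold degenerate third positions: 6.

6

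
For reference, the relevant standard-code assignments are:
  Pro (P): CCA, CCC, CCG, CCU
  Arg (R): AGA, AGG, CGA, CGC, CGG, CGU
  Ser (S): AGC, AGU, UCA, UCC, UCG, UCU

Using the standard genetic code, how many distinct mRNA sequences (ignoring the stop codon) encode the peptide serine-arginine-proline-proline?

Ser: 6 codons.
Arg: 6 codons.
Pro: 4 codons.
Pro: 4 codons.
6 × 6 × 4 × 4 = 576.

576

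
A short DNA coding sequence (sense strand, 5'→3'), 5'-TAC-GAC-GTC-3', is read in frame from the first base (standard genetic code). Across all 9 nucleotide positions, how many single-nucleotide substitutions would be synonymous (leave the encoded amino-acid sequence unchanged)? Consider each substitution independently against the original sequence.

5

Codon 1 (TAC, Tyr): 1 synonymous substitution.
Codon 2 (GAC, Asp): 1 synonymous substitution.
Codon 3 (GTC, Val): 3 synonymous substitutions.
Total: 1 + 1 + 3 = 5.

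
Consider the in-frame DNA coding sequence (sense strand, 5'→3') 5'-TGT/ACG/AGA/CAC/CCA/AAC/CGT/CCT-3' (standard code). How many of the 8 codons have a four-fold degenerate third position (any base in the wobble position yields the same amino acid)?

4

Codon 1 TGT (Cys): third position 2-fold.
Codon 2 ACG (Thr): third position 4-fold.
Codon 3 AGA (Arg): third position 2-fold.
Codon 4 CAC (His): third position 2-fold.
Codon 5 CCA (Pro): third position 4-fold.
Codon 6 AAC (Asn): third position 2-fold.
Codon 7 CGT (Arg): third position 4-fold.
Codon 8 CCT (Pro): third position 4-fold.
Four-fold degenerate third positions: 4.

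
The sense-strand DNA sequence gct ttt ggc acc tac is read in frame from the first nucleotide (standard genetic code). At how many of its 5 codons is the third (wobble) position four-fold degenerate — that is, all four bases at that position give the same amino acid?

3

Codon 1 GCT (Ala): third position 4-fold.
Codon 2 TTT (Phe): third position 2-fold.
Codon 3 GGC (Gly): third position 4-fold.
Codon 4 ACC (Thr): third position 4-fold.
Codon 5 TAC (Tyr): third position 2-fold.
Four-fold degenerate third positions: 3.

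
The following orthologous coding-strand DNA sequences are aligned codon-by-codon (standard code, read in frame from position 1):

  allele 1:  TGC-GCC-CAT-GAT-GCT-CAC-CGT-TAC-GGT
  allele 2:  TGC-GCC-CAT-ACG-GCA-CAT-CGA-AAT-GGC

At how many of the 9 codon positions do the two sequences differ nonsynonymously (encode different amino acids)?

Codon 1: TGC Cys / TGC Cys — identical.
Codon 2: GCC Ala / GCC Ala — identical.
Codon 3: CAT His / CAT His — identical.
Codon 4: GAT Asp / ACG Thr — nonsynonymous.
Codon 5: GCT Ala / GCA Ala — synonymous.
Codon 6: CAC His / CAT His — synonymous.
Codon 7: CGT Arg / CGA Arg — synonymous.
Codon 8: TAC Tyr / AAT Asn — nonsynonymous.
Codon 9: GGT Gly / GGC Gly — synonymous.
Nonsynonymous differences: 2.

2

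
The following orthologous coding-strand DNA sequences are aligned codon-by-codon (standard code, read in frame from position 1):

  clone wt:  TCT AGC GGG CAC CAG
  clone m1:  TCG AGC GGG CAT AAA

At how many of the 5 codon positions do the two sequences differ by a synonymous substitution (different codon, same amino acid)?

2

Codon 1: TCT Ser / TCG Ser — synonymous.
Codon 2: AGC Ser / AGC Ser — identical.
Codon 3: GGG Gly / GGG Gly — identical.
Codon 4: CAC His / CAT His — synonymous.
Codon 5: CAG Gln / AAA Lys — nonsynonymous.
Synonymous differences: 2.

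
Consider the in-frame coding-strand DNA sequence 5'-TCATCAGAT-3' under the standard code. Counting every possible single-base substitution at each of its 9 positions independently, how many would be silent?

Codon 1 (TCA, Ser): 3 synonymous substitutions.
Codon 2 (TCA, Ser): 3 synonymous substitutions.
Codon 3 (GAT, Asp): 1 synonymous substitution.
Total: 3 + 3 + 1 = 7.

7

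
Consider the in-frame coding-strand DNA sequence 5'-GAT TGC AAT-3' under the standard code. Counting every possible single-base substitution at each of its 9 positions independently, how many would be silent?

3

Codon 1 (GAT, Asp): 1 synonymous substitution.
Codon 2 (TGC, Cys): 1 synonymous substitution.
Codon 3 (AAT, Asn): 1 synonymous substitution.
Total: 1 + 1 + 1 = 3.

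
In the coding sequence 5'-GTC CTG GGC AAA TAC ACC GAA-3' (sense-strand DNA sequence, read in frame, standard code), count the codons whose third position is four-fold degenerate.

4

Codon 1 GTC (Val): third position 4-fold.
Codon 2 CTG (Leu): third position 4-fold.
Codon 3 GGC (Gly): third position 4-fold.
Codon 4 AAA (Lys): third position 2-fold.
Codon 5 TAC (Tyr): third position 2-fold.
Codon 6 ACC (Thr): third position 4-fold.
Codon 7 GAA (Glu): third position 2-fold.
Four-fold degenerate third positions: 4.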